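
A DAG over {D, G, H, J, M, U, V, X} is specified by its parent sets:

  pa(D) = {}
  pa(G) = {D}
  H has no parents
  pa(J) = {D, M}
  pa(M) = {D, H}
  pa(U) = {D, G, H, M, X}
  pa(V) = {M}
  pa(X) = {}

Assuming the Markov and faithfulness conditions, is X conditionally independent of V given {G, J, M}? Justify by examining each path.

6 paths connect X and V; each must be blocked for d-separation to hold:
Path 1: X → U ← D → J ← M → V
  U is a collider here and neither U nor any of its descendants is conditioned on, so the collider stays closed — the path is blocked at U.
Path 2: X → U ← D → M → V
  U is a collider here and neither U nor any of its descendants is conditioned on, so the collider stays closed — the path is blocked at U.
Path 3: X → U ← G ← D → J ← M → V
  U is a collider here and neither U nor any of its descendants is conditioned on, so the collider stays closed — the path is blocked at U.
Path 4: X → U ← G ← D → M → V
  U is a collider here and neither U nor any of its descendants is conditioned on, so the collider stays closed — the path is blocked at U.
Path 5: X → U ← M → V
  U is a collider here and neither U nor any of its descendants is conditioned on, so the collider stays closed — the path is blocked at U.
Path 6: X → U ← H → M → V
  U is a collider here and neither U nor any of its descendants is conditioned on, so the collider stays closed — the path is blocked at U.
Since every path is blocked, d-separation holds.

Yes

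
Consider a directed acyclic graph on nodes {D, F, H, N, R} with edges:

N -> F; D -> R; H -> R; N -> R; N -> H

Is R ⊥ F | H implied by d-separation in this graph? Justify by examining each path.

2 paths connect R and F; each must be blocked for d-separation to hold:
Path 1: R ← N → F
  N is a fork and N is not conditioned on — no node blocks this path, so it is active.
Path 2: R ← H ← N → F
  H is a chain here and H is conditioned on, so the path is blocked at H.
At least one path is unblocked, so d-separation fails.

No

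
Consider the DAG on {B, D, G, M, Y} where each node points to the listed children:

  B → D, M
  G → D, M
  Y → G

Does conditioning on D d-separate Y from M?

No — Y and M are not d-separated given {D}.

Enumerating the 2 paths from Y to M and testing each for blocking by {D}:
  1. Y → G → M — G:chain[open] ⇒ active
  2. Y → G → D ← B → M — G:chain[open]; D:collider[open]; B:fork[open] ⇒ active
At least one path is unblocked, so d-separation fails.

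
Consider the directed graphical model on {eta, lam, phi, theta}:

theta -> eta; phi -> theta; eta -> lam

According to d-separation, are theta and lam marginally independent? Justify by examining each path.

No — theta and lam are not d-separated given ∅.

There is one path between theta and lam:
  1. theta → eta → lam — eta:chain[open] ⇒ active
At least one path is unblocked, so d-separation fails.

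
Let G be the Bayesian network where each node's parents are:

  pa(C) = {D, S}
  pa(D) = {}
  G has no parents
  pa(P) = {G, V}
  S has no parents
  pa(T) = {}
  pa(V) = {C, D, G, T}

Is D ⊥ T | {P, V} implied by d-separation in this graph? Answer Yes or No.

Enumerating the 2 paths from D to T and testing each for blocking by {P, V}:
Path 1: D → V ← T
  V is a collider and V is conditioned on, which opens it — no node blocks this path, so it is active.
Path 2: D → C → V ← T
  C is a chain and C is not conditioned on; V is a collider and V is conditioned on, which opens it — no node blocks this path, so it is active.
At least one path is unblocked, so d-separation fails.

No — D and T are not d-separated given {P, V}.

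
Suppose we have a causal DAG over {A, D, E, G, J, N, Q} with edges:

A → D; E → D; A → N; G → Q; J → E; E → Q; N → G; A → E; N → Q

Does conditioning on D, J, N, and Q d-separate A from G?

No

There are 6 undirected paths between A and G; checking each against the conditioning set {D, J, N, Q}:
  1. A → E → Q ← G — E:chain[open]; Q:collider[open] ⇒ active
  2. A → E → Q ← N → G — E:chain[open]; Q:collider[open]; N:fork[blocks] ⇒ blocked
  3. A → N → Q ← G — N:chain[blocks]; Q:collider[open] ⇒ blocked
  4. A → N → G — N:chain[blocks] ⇒ blocked
  5. A → D ← E → Q ← G — D:collider[open]; E:fork[open]; Q:collider[open] ⇒ active
  6. A → D ← E → Q ← N → G — D:collider[open]; E:fork[open]; Q:collider[open]; N:fork[blocks] ⇒ blocked
Because an active path exists, A and G are not d-separated.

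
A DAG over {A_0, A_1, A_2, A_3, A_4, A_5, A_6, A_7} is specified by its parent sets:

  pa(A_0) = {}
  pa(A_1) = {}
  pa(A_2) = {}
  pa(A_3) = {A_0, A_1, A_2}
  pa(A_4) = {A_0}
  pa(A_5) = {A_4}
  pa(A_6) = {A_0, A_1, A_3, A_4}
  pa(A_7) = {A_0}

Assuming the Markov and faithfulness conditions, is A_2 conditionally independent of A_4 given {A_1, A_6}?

No

6 paths connect A_2 and A_4; each must be blocked for d-separation to hold:
  1. A_2 → A_3 ← A_0 → A_6 ← A_4 — A_3:collider[open]; A_0:fork[open]; A_6:collider[open] ⇒ active
  2. A_2 → A_3 ← A_0 → A_4 — A_3:collider[open]; A_0:fork[open] ⇒ active
  3. A_2 → A_3 → A_6 ← A_0 → A_4 — A_3:chain[open]; A_6:collider[open]; A_0:fork[open] ⇒ active
  4. A_2 → A_3 → A_6 ← A_4 — A_3:chain[open]; A_6:collider[open] ⇒ active
  5. A_2 → A_3 ← A_1 → A_6 ← A_0 → A_4 — A_3:collider[open]; A_1:fork[blocks]; A_6:collider[open]; A_0:fork[open] ⇒ blocked
  6. A_2 → A_3 ← A_1 → A_6 ← A_4 — A_3:collider[open]; A_1:fork[blocks]; A_6:collider[open] ⇒ blocked
Because an active path exists, A_2 and A_4 are not d-separated.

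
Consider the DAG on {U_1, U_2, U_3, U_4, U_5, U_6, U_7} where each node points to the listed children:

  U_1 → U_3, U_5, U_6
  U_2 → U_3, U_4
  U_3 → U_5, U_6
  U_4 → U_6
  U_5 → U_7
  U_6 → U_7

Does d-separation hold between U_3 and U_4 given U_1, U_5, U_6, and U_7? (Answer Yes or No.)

6 paths connect U_3 and U_4; each must be blocked for d-separation to hold:
Path 1: U_3 ← U_2 → U_4
  U_2 is a fork and U_2 is not conditioned on — no node blocks this path, so it is active.
Path 2: U_3 ← U_1 → U_5 → U_7 ← U_6 ← U_4
  U_1 is a fork here and U_1 is conditioned on, so the path is blocked at U_1.
Path 3: U_3 ← U_1 → U_6 ← U_4
  U_1 is a fork here and U_1 is conditioned on, so the path is blocked at U_1.
Path 4: U_3 → U_5 → U_7 ← U_6 ← U_4
  U_5 is a chain here and U_5 is conditioned on, so the path is blocked at U_5.
Path 5: U_3 → U_5 ← U_1 → U_6 ← U_4
  U_1 is a fork here and U_1 is conditioned on, so the path is blocked at U_1.
Path 6: U_3 → U_6 ← U_4
  U_6 is a collider and U_6 is conditioned on, which opens it — no node blocks this path, so it is active.
At least one path is unblocked, so d-separation fails.

No — U_3 and U_4 are not d-separated given {U_1, U_5, U_6, U_7}.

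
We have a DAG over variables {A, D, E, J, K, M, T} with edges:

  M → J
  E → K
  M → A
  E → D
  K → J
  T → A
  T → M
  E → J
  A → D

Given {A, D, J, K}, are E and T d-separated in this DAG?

No — E and T are not d-separated given {A, D, J, K}.

We examine all 6 paths between E and T:
Path 1: E → J ← M ← T
  J is a collider and J is conditioned on, which opens it; M is a chain and M is not conditioned on — no node blocks this path, so it is active.
Path 2: E → J ← M → A ← T
  J is a collider and J is conditioned on, which opens it; M is a fork and M is not conditioned on; A is a collider and A is conditioned on, which opens it — no node blocks this path, so it is active.
Path 3: E → K → J ← M ← T
  K is a chain here and K is conditioned on, so the path is blocked at K.
Path 4: E → K → J ← M → A ← T
  K is a chain here and K is conditioned on, so the path is blocked at K.
Path 5: E → D ← A ← T
  A is a chain here and A is conditioned on, so the path is blocked at A.
Path 6: E → D ← A ← M ← T
  A is a chain here and A is conditioned on, so the path is blocked at A.
At least one path is unblocked, so d-separation fails.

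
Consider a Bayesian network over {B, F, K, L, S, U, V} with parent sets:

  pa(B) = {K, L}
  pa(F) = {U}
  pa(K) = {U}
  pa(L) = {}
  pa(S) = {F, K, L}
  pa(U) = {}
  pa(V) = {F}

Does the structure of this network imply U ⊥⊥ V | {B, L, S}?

No — U and V are not d-separated given {B, L, S}.

Enumerating the 3 paths from U to V and testing each for blocking by {B, L, S}:
Path 1: U → K → B ← L → S ← F → V
  L is a fork here and L is conditioned on, so the path is blocked at L.
Path 2: U → K → S ← F → V
  K is a chain and K is not conditioned on; S is a collider and S is conditioned on, which opens it; F is a fork and F is not conditioned on — no node blocks this path, so it is active.
Path 3: U → F → V
  F is a chain and F is not conditioned on — no node blocks this path, so it is active.
Because an active path exists, U and V are not d-separated.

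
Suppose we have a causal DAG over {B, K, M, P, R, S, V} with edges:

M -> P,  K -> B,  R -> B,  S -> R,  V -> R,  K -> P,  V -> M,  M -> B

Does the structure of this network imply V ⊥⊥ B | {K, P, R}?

No

We examine all 3 paths between V and B:
Path 1: V → R → B
  R is a chain here and R is conditioned on, so the path is blocked at R.
Path 2: V → M → B
  M is a chain and M is not conditioned on — no node blocks this path, so it is active.
Path 3: V → M → P ← K → B
  K is a fork here and K is conditioned on, so the path is blocked at K.
Since the path V → M → B is active, V and B are not d-separated given {K, P, R}.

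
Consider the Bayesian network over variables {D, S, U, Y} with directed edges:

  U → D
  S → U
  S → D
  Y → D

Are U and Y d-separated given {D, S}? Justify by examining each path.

No — U and Y are not d-separated given {D, S}.

There are 2 undirected paths between U and Y; checking each against the conditioning set {D, S}:
Path 1: U ← S → D ← Y
  S is a fork here and S is conditioned on, so the path is blocked at S.
Path 2: U → D ← Y
  D is a collider and D is conditioned on, which opens it — no node blocks this path, so it is active.
Because an active path exists, U and Y are not d-separated.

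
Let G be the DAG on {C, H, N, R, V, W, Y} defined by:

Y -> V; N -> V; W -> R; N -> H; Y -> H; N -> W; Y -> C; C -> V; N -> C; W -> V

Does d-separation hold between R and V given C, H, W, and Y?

Yes

There are 6 undirected paths between R and V; checking each against the conditioning set {C, H, W, Y}:
Path 1: R ← W ← N → H ← Y → C → V
  W is a chain here and W is conditioned on, so the path is blocked at W.
Path 2: R ← W ← N → H ← Y → V
  W is a chain here and W is conditioned on, so the path is blocked at W.
Path 3: R ← W ← N → C → V
  W is a chain here and W is conditioned on, so the path is blocked at W.
Path 4: R ← W ← N → C ← Y → V
  W is a chain here and W is conditioned on, so the path is blocked at W.
Path 5: R ← W ← N → V
  W is a chain here and W is conditioned on, so the path is blocked at W.
Path 6: R ← W → V
  W is a fork here and W is conditioned on, so the path is blocked at W.
All paths are blocked; R ⊥ V | {C, H, W, Y} holds.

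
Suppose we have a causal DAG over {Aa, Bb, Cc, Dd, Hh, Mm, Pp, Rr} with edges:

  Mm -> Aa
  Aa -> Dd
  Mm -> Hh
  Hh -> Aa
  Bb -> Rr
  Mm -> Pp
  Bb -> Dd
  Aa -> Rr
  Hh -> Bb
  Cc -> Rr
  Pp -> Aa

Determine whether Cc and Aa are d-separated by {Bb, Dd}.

Yes

There are 5 undirected paths between Cc and Aa; checking each against the conditioning set {Bb, Dd}:
  1. Cc → Rr ← Aa — Rr:collider[blocks] ⇒ blocked
  2. Cc → Rr ← Bb ← Hh → Aa — Rr:collider[blocks]; Bb:chain[blocks]; Hh:fork[open] ⇒ blocked
  3. Cc → Rr ← Bb ← Hh ← Mm → Pp → Aa — Rr:collider[blocks]; Bb:chain[blocks]; Hh:chain[open]; Mm:fork[open]; Pp:chain[open] ⇒ blocked
  4. Cc → Rr ← Bb ← Hh ← Mm → Aa — Rr:collider[blocks]; Bb:chain[blocks]; Hh:chain[open]; Mm:fork[open] ⇒ blocked
  5. Cc → Rr ← Bb → Dd ← Aa — Rr:collider[blocks]; Bb:fork[blocks]; Dd:collider[open] ⇒ blocked
Since every path is blocked, d-separation holds.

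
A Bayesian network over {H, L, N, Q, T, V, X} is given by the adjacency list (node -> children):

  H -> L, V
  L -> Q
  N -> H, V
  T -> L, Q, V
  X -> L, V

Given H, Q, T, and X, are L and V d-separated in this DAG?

Yes

Enumerating the 5 paths from L to V and testing each for blocking by {H, Q, T, X}:
Path 1: L ← H ← N → V
  H is a chain here and H is conditioned on, so the path is blocked at H.
Path 2: L ← H → V
  H is a fork here and H is conditioned on, so the path is blocked at H.
Path 3: L → Q ← T → V
  T is a fork here and T is conditioned on, so the path is blocked at T.
Path 4: L ← X → V
  X is a fork here and X is conditioned on, so the path is blocked at X.
Path 5: L ← T → V
  T is a fork here and T is conditioned on, so the path is blocked at T.
Every path is blocked, so L and V are d-separated given {H, Q, T, X}.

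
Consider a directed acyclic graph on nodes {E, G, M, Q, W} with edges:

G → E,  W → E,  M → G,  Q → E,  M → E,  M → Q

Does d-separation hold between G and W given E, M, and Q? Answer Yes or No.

No — G and W are not d-separated given {E, M, Q}.

3 paths connect G and W; each must be blocked for d-separation to hold:
Path 1: G ← M → E ← W
  M is a fork here and M is conditioned on, so the path is blocked at M.
Path 2: G ← M → Q → E ← W
  M is a fork here and M is conditioned on, so the path is blocked at M.
Path 3: G → E ← W
  E is a collider and E is conditioned on, which opens it — no node blocks this path, so it is active.
Since the path G → E ← W is active, G and W are not d-separated given {E, M, Q}.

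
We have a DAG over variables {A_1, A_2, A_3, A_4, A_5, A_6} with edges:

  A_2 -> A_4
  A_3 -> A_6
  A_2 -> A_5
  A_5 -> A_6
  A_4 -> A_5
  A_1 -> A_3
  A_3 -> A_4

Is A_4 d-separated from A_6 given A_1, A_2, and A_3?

No

There are 3 undirected paths between A_4 and A_6; checking each against the conditioning set {A_1, A_2, A_3}:
  1. A_4 → A_5 → A_6 — A_5:chain[open] ⇒ active
  2. A_4 ← A_3 → A_6 — A_3:fork[blocks] ⇒ blocked
  3. A_4 ← A_2 → A_5 → A_6 — A_2:fork[blocks]; A_5:chain[open] ⇒ blocked
At least one path is unblocked, so d-separation fails.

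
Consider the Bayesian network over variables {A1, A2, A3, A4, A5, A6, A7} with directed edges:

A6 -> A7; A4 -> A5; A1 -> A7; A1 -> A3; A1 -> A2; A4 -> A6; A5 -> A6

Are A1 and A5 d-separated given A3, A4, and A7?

No — A1 and A5 are not d-separated given {A3, A4, A7}.

There are 2 undirected paths between A1 and A5; checking each against the conditioning set {A3, A4, A7}:
Path 1: A1 → A7 ← A6 ← A5
  A7 is a collider and A7 is conditioned on, which opens it; A6 is a chain and A6 is not conditioned on — no node blocks this path, so it is active.
Path 2: A1 → A7 ← A6 ← A4 → A5
  A4 is a fork here and A4 is conditioned on, so the path is blocked at A4.
Since the path A1 → A7 ← A6 ← A5 is active, A1 and A5 are not d-separated given {A3, A4, A7}.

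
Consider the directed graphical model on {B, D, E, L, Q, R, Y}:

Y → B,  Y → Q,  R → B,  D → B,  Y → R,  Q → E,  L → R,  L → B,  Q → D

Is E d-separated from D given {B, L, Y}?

Enumerating the 4 paths from E to D and testing each for blocking by {B, L, Y}:
  1. E ← Q ← Y → R → B ← D — Q:chain[open]; Y:fork[blocks]; R:chain[open]; B:collider[open] ⇒ blocked
  2. E ← Q ← Y → R ← L → B ← D — Q:chain[open]; Y:fork[blocks]; R:collider[open]; L:fork[blocks]; B:collider[open] ⇒ blocked
  3. E ← Q ← Y → B ← D — Q:chain[open]; Y:fork[blocks]; B:collider[open] ⇒ blocked
  4. E ← Q → D — Q:fork[open] ⇒ active
Since the path E ← Q → D is active, E and D are not d-separated given {B, L, Y}.

No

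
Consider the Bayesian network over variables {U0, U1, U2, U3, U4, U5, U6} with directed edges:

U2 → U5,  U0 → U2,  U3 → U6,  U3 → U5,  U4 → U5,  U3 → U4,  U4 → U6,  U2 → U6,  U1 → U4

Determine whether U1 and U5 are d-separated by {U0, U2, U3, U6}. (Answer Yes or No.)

No

5 paths connect U1 and U5; each must be blocked for d-separation to hold:
Path 1: U1 → U4 ← U3 → U6 ← U2 → U5
  U3 is a fork here and U3 is conditioned on, so the path is blocked at U3.
Path 2: U1 → U4 ← U3 → U5
  U3 is a fork here and U3 is conditioned on, so the path is blocked at U3.
Path 3: U1 → U4 → U6 ← U3 → U5
  U3 is a fork here and U3 is conditioned on, so the path is blocked at U3.
Path 4: U1 → U4 → U6 ← U2 → U5
  U2 is a fork here and U2 is conditioned on, so the path is blocked at U2.
Path 5: U1 → U4 → U5
  U4 is a chain and U4 is not conditioned on — no node blocks this path, so it is active.
At least one path is unblocked, so d-separation fails.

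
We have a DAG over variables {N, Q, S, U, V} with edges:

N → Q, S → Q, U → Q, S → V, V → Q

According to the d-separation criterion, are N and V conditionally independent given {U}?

We examine all 2 paths between N and V:
Path 1: N → Q ← S → V
  Q is a collider here and neither Q nor any of its descendants is conditioned on, so the collider stays closed — the path is blocked at Q.
Path 2: N → Q ← V
  Q is a collider here and neither Q nor any of its descendants is conditioned on, so the collider stays closed — the path is blocked at Q.
Since every path is blocked, d-separation holds.

Yes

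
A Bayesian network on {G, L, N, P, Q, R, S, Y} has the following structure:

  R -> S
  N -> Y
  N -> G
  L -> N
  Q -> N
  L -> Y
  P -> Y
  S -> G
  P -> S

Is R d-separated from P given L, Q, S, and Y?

3 paths connect R and P; each must be blocked for d-separation to hold:
Path 1: R → S → G ← N ← L → Y ← P
  S is a chain here and S is conditioned on, so the path is blocked at S.
Path 2: R → S → G ← N → Y ← P
  S is a chain here and S is conditioned on, so the path is blocked at S.
Path 3: R → S ← P
  S is a collider and S is conditioned on, which opens it — no node blocks this path, so it is active.
Since the path R → S ← P is active, R and P are not d-separated given {L, Q, S, Y}.

No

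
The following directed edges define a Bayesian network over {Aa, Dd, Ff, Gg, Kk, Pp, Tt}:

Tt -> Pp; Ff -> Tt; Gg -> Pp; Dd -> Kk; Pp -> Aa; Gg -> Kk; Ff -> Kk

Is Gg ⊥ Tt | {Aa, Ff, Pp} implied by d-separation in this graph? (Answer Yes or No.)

No — Gg and Tt are not d-separated given {Aa, Ff, Pp}.

We examine all 2 paths between Gg and Tt:
Path 1: Gg → Pp ← Tt
  Pp is a collider and Pp is conditioned on, which opens it — no node blocks this path, so it is active.
Path 2: Gg → Kk ← Ff → Tt
  Kk is a collider here and neither Kk nor any of its descendants is conditioned on, so the collider stays closed — the path is blocked at Kk.
At least one path is unblocked, so d-separation fails.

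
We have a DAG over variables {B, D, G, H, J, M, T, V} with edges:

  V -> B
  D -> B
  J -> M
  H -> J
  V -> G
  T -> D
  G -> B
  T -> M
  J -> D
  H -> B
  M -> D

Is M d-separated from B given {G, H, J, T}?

No — M and B are not d-separated given {G, H, J, T}.

There are 6 undirected paths between M and B; checking each against the conditioning set {G, H, J, T}:
Path 1: M ← J ← H → B
  J is a chain here and J is conditioned on, so the path is blocked at J.
Path 2: M ← J → D → B
  J is a fork here and J is conditioned on, so the path is blocked at J.
Path 3: M ← T → D → B
  T is a fork here and T is conditioned on, so the path is blocked at T.
Path 4: M ← T → D ← J ← H → B
  T is a fork here and T is conditioned on, so the path is blocked at T.
Path 5: M → D → B
  D is a chain and D is not conditioned on — no node blocks this path, so it is active.
Path 6: M → D ← J ← H → B
  D is a collider here and neither D nor any of its descendants is conditioned on, so the collider stays closed — the path is blocked at D.
Because an active path exists, M and B are not d-separated.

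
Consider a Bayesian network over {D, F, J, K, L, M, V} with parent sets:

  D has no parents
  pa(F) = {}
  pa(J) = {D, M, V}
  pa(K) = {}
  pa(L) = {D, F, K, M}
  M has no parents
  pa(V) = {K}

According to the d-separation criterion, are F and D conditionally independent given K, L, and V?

No

Enumerating the 3 paths from F to D and testing each for blocking by {K, L, V}:
  1. F → L ← K → V → J ← D — L:collider[open]; K:fork[blocks]; V:chain[blocks]; J:collider[blocks] ⇒ blocked
  2. F → L ← M → J ← D — L:collider[open]; M:fork[open]; J:collider[blocks] ⇒ blocked
  3. F → L ← D — L:collider[open] ⇒ active
At least one path is unblocked, so d-separation fails.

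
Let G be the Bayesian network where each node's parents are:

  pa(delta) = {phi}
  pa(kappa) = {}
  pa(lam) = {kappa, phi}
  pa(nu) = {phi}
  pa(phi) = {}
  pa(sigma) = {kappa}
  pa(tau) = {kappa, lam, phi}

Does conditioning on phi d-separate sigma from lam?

No

Enumerating the 3 paths from sigma to lam and testing each for blocking by {phi}:
  1. sigma ← kappa → lam — kappa:fork[open] ⇒ active
  2. sigma ← kappa → tau ← lam — kappa:fork[open]; tau:collider[blocks] ⇒ blocked
  3. sigma ← kappa → tau ← phi → lam — kappa:fork[open]; tau:collider[blocks]; phi:fork[blocks] ⇒ blocked
Because an active path exists, sigma and lam are not d-separated.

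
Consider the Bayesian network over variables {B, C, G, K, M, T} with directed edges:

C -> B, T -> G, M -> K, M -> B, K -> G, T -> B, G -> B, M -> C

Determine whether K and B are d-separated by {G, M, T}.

We examine all 4 paths between K and B:
Path 1: K → G ← T → B
  T is a fork here and T is conditioned on, so the path is blocked at T.
Path 2: K → G → B
  G is a chain here and G is conditioned on, so the path is blocked at G.
Path 3: K ← M → C → B
  M is a fork here and M is conditioned on, so the path is blocked at M.
Path 4: K ← M → B
  M is a fork here and M is conditioned on, so the path is blocked at M.
All paths are blocked; K ⊥ B | {G, M, T} holds.

Yes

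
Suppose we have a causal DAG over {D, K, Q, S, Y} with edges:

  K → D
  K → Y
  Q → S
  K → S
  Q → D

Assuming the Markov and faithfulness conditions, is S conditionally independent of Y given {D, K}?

Yes — S and Y are d-separated given {D, K}.

Enumerating the 2 paths from S to Y and testing each for blocking by {D, K}:
Path 1: S ← K → Y
  K is a fork here and K is conditioned on, so the path is blocked at K.
Path 2: S ← Q → D ← K → Y
  K is a fork here and K is conditioned on, so the path is blocked at K.
All paths are blocked; S ⊥ Y | {D, K} holds.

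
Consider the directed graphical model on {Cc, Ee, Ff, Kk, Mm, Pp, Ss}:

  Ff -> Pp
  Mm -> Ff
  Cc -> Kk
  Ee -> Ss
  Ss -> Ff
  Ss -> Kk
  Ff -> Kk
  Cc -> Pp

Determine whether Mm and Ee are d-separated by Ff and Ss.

We examine all 3 paths between Mm and Ee:
  1. Mm → Ff → Kk ← Ss ← Ee — Ff:chain[blocks]; Kk:collider[blocks]; Ss:chain[blocks] ⇒ blocked
  2. Mm → Ff → Pp ← Cc → Kk ← Ss ← Ee — Ff:chain[blocks]; Pp:collider[blocks]; Cc:fork[open]; Kk:collider[blocks]; Ss:chain[blocks] ⇒ blocked
  3. Mm → Ff ← Ss ← Ee — Ff:collider[open]; Ss:chain[blocks] ⇒ blocked
Every path is blocked, so Mm and Ee are d-separated given {Ff, Ss}.

Yes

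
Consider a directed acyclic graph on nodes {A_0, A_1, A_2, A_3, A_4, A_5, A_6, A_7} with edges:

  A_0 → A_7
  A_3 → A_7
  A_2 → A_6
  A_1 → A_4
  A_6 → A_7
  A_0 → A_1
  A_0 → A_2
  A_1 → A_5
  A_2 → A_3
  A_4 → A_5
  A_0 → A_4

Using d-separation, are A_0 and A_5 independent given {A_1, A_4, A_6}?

4 paths connect A_0 and A_5; each must be blocked for d-separation to hold:
  1. A_0 → A_4 ← A_1 → A_5 — A_4:collider[open]; A_1:fork[blocks] ⇒ blocked
  2. A_0 → A_4 → A_5 — A_4:chain[blocks] ⇒ blocked
  3. A_0 → A_1 → A_4 → A_5 — A_1:chain[blocks]; A_4:chain[blocks] ⇒ blocked
  4. A_0 → A_1 → A_5 — A_1:chain[blocks] ⇒ blocked
Every path is blocked, so A_0 and A_5 are d-separated given {A_1, A_4, A_6}.

Yes — A_0 and A_5 are d-separated given {A_1, A_4, A_6}.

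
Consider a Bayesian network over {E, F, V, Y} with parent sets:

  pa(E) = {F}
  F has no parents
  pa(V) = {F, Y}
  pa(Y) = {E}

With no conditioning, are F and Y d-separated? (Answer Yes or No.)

We examine all 2 paths between F and Y:
Path 1: F → V ← Y
  V is a collider here and neither V nor any of its descendants is conditioned on, so the collider stays closed — the path is blocked at V.
Path 2: F → E → Y
  E is a chain and E is not conditioned on — no node blocks this path, so it is active.
At least one path is unblocked, so d-separation fails.

No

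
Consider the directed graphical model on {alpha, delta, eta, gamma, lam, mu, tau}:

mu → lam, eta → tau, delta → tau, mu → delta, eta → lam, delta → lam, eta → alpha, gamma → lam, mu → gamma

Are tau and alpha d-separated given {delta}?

There are 4 undirected paths between tau and alpha; checking each against the conditioning set {delta}:
Path 1: tau ← eta → alpha
  eta is a fork and eta is not conditioned on — no node blocks this path, so it is active.
Path 2: tau ← delta ← mu → gamma → lam ← eta → alpha
  delta is a chain here and delta is conditioned on, so the path is blocked at delta.
Path 3: tau ← delta ← mu → lam ← eta → alpha
  delta is a chain here and delta is conditioned on, so the path is blocked at delta.
Path 4: tau ← delta → lam ← eta → alpha
  delta is a fork here and delta is conditioned on, so the path is blocked at delta.
Since the path tau ← eta → alpha is active, tau and alpha are not d-separated given {delta}.

No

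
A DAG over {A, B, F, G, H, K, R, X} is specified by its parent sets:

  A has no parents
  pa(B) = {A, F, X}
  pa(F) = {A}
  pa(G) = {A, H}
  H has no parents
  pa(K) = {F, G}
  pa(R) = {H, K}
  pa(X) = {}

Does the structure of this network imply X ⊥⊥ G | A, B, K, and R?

We examine all 6 paths between X and G:
Path 1: X → B ← F → K ← G
  B is a collider and B is conditioned on, which opens it; F is a fork and F is not conditioned on; K is a collider and K is conditioned on, which opens it — no node blocks this path, so it is active.
Path 2: X → B ← F → K → R ← H → G
  K is a chain here and K is conditioned on, so the path is blocked at K.
Path 3: X → B ← F ← A → G
  A is a fork here and A is conditioned on, so the path is blocked at A.
Path 4: X → B ← A → G
  A is a fork here and A is conditioned on, so the path is blocked at A.
Path 5: X → B ← A → F → K ← G
  A is a fork here and A is conditioned on, so the path is blocked at A.
Path 6: X → B ← A → F → K → R ← H → G
  A is a fork here and A is conditioned on, so the path is blocked at A.
At least one path is unblocked, so d-separation fails.

No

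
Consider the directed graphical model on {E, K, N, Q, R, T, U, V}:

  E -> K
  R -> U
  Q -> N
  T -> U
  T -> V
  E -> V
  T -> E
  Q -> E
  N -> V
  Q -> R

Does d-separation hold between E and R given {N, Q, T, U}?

We examine all 6 paths between E and R:
Path 1: E ← Q → N → V ← T → U ← R
  Q is a fork here and Q is conditioned on, so the path is blocked at Q.
Path 2: E ← Q → R
  Q is a fork here and Q is conditioned on, so the path is blocked at Q.
Path 3: E → V ← N ← Q → R
  V is a collider here and neither V nor any of its descendants is conditioned on, so the collider stays closed — the path is blocked at V.
Path 4: E → V ← T → U ← R
  V is a collider here and neither V nor any of its descendants is conditioned on, so the collider stays closed — the path is blocked at V.
Path 5: E ← T → V ← N ← Q → R
  T is a fork here and T is conditioned on, so the path is blocked at T.
Path 6: E ← T → U ← R
  T is a fork here and T is conditioned on, so the path is blocked at T.
All paths are blocked; E ⊥ R | {N, Q, T, U} holds.

Yes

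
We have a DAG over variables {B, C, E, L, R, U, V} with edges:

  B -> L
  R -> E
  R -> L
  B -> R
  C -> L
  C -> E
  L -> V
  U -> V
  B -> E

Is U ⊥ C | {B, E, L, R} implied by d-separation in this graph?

Yes

5 paths connect U and C; each must be blocked for d-separation to hold:
Path 1: U → V ← L ← C
  V is a collider here and neither V nor any of its descendants is conditioned on, so the collider stays closed — the path is blocked at V.
Path 2: U → V ← L ← R → E ← C
  V is a collider here and neither V nor any of its descendants is conditioned on, so the collider stays closed — the path is blocked at V.
Path 3: U → V ← L ← R ← B → E ← C
  V is a collider here and neither V nor any of its descendants is conditioned on, so the collider stays closed — the path is blocked at V.
Path 4: U → V ← L ← B → E ← C
  V is a collider here and neither V nor any of its descendants is conditioned on, so the collider stays closed — the path is blocked at V.
Path 5: U → V ← L ← B → R → E ← C
  V is a collider here and neither V nor any of its descendants is conditioned on, so the collider stays closed — the path is blocked at V.
Since every path is blocked, d-separation holds.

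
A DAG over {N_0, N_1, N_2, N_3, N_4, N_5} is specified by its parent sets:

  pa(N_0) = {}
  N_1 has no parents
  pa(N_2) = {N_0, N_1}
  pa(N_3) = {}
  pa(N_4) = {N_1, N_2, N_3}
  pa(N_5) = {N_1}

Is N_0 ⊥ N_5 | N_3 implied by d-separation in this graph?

We examine all 2 paths between N_0 and N_5:
Path 1: N_0 → N_2 ← N_1 → N_5
  N_2 is a collider here and neither N_2 nor any of its descendants is conditioned on, so the collider stays closed — the path is blocked at N_2.
Path 2: N_0 → N_2 → N_4 ← N_1 → N_5
  N_4 is a collider here and neither N_4 nor any of its descendants is conditioned on, so the collider stays closed — the path is blocked at N_4.
All paths are blocked; N_0 ⊥ N_5 | {N_3} holds.

Yes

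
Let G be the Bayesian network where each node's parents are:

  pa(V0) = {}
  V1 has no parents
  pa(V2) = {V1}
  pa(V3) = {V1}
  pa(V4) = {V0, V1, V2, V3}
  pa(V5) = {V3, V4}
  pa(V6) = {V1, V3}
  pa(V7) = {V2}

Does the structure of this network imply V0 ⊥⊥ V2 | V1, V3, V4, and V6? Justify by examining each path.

We examine all 6 paths between V0 and V2:
Path 1: V0 → V4 → V5 ← V3 → V6 ← V1 → V2
  V4 is a chain here and V4 is conditioned on, so the path is blocked at V4.
Path 2: V0 → V4 → V5 ← V3 ← V1 → V2
  V4 is a chain here and V4 is conditioned on, so the path is blocked at V4.
Path 3: V0 → V4 ← V3 → V6 ← V1 → V2
  V3 is a fork here and V3 is conditioned on, so the path is blocked at V3.
Path 4: V0 → V4 ← V3 ← V1 → V2
  V3 is a chain here and V3 is conditioned on, so the path is blocked at V3.
Path 5: V0 → V4 ← V1 → V2
  V1 is a fork here and V1 is conditioned on, so the path is blocked at V1.
Path 6: V0 → V4 ← V2
  V4 is a collider and V4 is conditioned on, which opens it — no node blocks this path, so it is active.
Because an active path exists, V0 and V2 are not d-separated.

No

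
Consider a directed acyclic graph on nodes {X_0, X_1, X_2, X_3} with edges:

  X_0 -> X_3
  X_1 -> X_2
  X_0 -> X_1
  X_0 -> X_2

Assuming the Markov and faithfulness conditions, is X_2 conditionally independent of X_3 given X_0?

There are 2 undirected paths between X_2 and X_3; checking each against the conditioning set {X_0}:
Path 1: X_2 ← X_1 ← X_0 → X_3
  X_0 is a fork here and X_0 is conditioned on, so the path is blocked at X_0.
Path 2: X_2 ← X_0 → X_3
  X_0 is a fork here and X_0 is conditioned on, so the path is blocked at X_0.
Since every path is blocked, d-separation holds.

Yes — X_2 and X_3 are d-separated given {X_0}.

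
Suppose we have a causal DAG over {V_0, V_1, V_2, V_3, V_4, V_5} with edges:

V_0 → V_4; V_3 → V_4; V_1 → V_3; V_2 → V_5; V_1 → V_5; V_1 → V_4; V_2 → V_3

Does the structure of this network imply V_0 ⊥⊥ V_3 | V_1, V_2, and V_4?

Enumerating the 3 paths from V_0 to V_3 and testing each for blocking by {V_1, V_2, V_4}:
Path 1: V_0 → V_4 ← V_3
  V_4 is a collider and V_4 is conditioned on, which opens it — no node blocks this path, so it is active.
Path 2: V_0 → V_4 ← V_1 → V_3
  V_1 is a fork here and V_1 is conditioned on, so the path is blocked at V_1.
Path 3: V_0 → V_4 ← V_1 → V_5 ← V_2 → V_3
  V_1 is a fork here and V_1 is conditioned on, so the path is blocked at V_1.
Since the path V_0 → V_4 ← V_3 is active, V_0 and V_3 are not d-separated given {V_1, V_2, V_4}.

No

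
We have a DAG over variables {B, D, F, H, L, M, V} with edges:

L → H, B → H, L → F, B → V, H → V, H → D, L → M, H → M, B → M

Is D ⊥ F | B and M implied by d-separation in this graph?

We examine all 4 paths between D and F:
Path 1: D ← H → M ← L → F
  H is a fork and H is not conditioned on; M is a collider and M is conditioned on, which opens it; L is a fork and L is not conditioned on — no node blocks this path, so it is active.
Path 2: D ← H → V ← B → M ← L → F
  V is a collider here and neither V nor any of its descendants is conditioned on, so the collider stays closed — the path is blocked at V.
Path 3: D ← H ← B → M ← L → F
  B is a fork here and B is conditioned on, so the path is blocked at B.
Path 4: D ← H ← L → F
  H is a chain and H is not conditioned on; L is a fork and L is not conditioned on — no node blocks this path, so it is active.
Since the path D ← H → M ← L → F is active, D and F are not d-separated given {B, M}.

No — D and F are not d-separated given {B, M}.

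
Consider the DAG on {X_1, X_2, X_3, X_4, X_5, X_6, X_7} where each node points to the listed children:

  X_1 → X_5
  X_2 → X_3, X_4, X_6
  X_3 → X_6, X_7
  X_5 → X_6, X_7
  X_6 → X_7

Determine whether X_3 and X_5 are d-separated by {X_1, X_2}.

Yes

There are 6 undirected paths between X_3 and X_5; checking each against the conditioning set {X_1, X_2}:
Path 1: X_3 → X_7 ← X_5
  X_7 is a collider here and neither X_7 nor any of its descendants is conditioned on, so the collider stays closed — the path is blocked at X_7.
Path 2: X_3 → X_7 ← X_6 ← X_5
  X_7 is a collider here and neither X_7 nor any of its descendants is conditioned on, so the collider stays closed — the path is blocked at X_7.
Path 3: X_3 → X_6 ← X_5
  X_6 is a collider here and neither X_6 nor any of its descendants is conditioned on, so the collider stays closed — the path is blocked at X_6.
Path 4: X_3 → X_6 → X_7 ← X_5
  X_7 is a collider here and neither X_7 nor any of its descendants is conditioned on, so the collider stays closed — the path is blocked at X_7.
Path 5: X_3 ← X_2 → X_6 ← X_5
  X_2 is a fork here and X_2 is conditioned on, so the path is blocked at X_2.
Path 6: X_3 ← X_2 → X_6 → X_7 ← X_5
  X_2 is a fork here and X_2 is conditioned on, so the path is blocked at X_2.
All paths are blocked; X_3 ⊥ X_5 | {X_1, X_2} holds.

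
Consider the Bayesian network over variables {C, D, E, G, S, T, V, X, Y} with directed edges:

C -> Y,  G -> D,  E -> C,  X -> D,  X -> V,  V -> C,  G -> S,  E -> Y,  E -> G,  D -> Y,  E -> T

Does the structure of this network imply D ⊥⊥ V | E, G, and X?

There are 5 undirected paths between D and V; checking each against the conditioning set {E, G, X}:
Path 1: D → Y ← E → C ← V
  Y is a collider here and neither Y nor any of its descendants is conditioned on, so the collider stays closed — the path is blocked at Y.
Path 2: D → Y ← C ← V
  Y is a collider here and neither Y nor any of its descendants is conditioned on, so the collider stays closed — the path is blocked at Y.
Path 3: D ← X → V
  X is a fork here and X is conditioned on, so the path is blocked at X.
Path 4: D ← G ← E → Y ← C ← V
  G is a chain here and G is conditioned on, so the path is blocked at G.
Path 5: D ← G ← E → C ← V
  G is a chain here and G is conditioned on, so the path is blocked at G.
All paths are blocked; D ⊥ V | {E, G, X} holds.

Yes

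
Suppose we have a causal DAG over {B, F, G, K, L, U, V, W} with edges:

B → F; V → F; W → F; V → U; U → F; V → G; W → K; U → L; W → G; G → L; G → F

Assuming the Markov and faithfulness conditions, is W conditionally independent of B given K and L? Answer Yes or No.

Yes — W and B are d-separated given {K, L}.

There are 6 undirected paths between W and B; checking each against the conditioning set {K, L}:
  1. W → F ← B — F:collider[blocks] ⇒ blocked
  2. W → G → F ← B — G:chain[open]; F:collider[blocks] ⇒ blocked
  3. W → G ← V → F ← B — G:collider[open]; V:fork[open]; F:collider[blocks] ⇒ blocked
  4. W → G ← V → U → F ← B — G:collider[open]; V:fork[open]; U:chain[open]; F:collider[blocks] ⇒ blocked
  5. W → G → L ← U → F ← B — G:chain[open]; L:collider[open]; U:fork[open]; F:collider[blocks] ⇒ blocked
  6. W → G → L ← U ← V → F ← B — G:chain[open]; L:collider[open]; U:chain[open]; V:fork[open]; F:collider[blocks] ⇒ blocked
All paths are blocked; W ⊥ B | {K, L} holds.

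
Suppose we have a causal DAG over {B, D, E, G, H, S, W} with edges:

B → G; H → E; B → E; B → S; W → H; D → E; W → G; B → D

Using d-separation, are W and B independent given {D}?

Enumerating the 3 paths from W to B and testing each for blocking by {D}:
  1. W → G ← B — G:collider[blocks] ⇒ blocked
  2. W → H → E ← D ← B — H:chain[open]; E:collider[blocks]; D:chain[blocks] ⇒ blocked
  3. W → H → E ← B — H:chain[open]; E:collider[blocks] ⇒ blocked
All paths are blocked; W ⊥ B | {D} holds.

Yes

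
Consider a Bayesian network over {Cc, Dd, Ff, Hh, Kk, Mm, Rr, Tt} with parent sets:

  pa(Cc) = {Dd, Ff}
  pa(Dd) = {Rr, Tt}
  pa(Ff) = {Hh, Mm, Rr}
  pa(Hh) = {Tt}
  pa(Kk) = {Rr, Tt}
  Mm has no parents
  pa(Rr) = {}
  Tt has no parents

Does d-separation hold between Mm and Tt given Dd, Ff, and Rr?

No

5 paths connect Mm and Tt; each must be blocked for d-separation to hold:
  1. Mm → Ff ← Rr → Dd ← Tt — Ff:collider[open]; Rr:fork[blocks]; Dd:collider[open] ⇒ blocked
  2. Mm → Ff ← Rr → Kk ← Tt — Ff:collider[open]; Rr:fork[blocks]; Kk:collider[blocks] ⇒ blocked
  3. Mm → Ff → Cc ← Dd ← Rr → Kk ← Tt — Ff:chain[blocks]; Cc:collider[blocks]; Dd:chain[blocks]; Rr:fork[blocks]; Kk:collider[blocks] ⇒ blocked
  4. Mm → Ff → Cc ← Dd ← Tt — Ff:chain[blocks]; Cc:collider[blocks]; Dd:chain[blocks] ⇒ blocked
  5. Mm → Ff ← Hh ← Tt — Ff:collider[open]; Hh:chain[open] ⇒ active
Because an active path exists, Mm and Tt are not d-separated.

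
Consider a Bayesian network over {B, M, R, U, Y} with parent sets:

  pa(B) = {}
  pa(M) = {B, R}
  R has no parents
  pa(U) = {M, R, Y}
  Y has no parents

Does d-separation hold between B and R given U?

No — B and R are not d-separated given {U}.

There are 2 undirected paths between B and R; checking each against the conditioning set {U}:
Path 1: B → M → U ← R
  M is a chain and M is not conditioned on; U is a collider and U is conditioned on, which opens it — no node blocks this path, so it is active.
Path 2: B → M ← R
  M is a collider and its descendant U is conditioned on, which opens it — no node blocks this path, so it is active.
At least one path is unblocked, so d-separation fails.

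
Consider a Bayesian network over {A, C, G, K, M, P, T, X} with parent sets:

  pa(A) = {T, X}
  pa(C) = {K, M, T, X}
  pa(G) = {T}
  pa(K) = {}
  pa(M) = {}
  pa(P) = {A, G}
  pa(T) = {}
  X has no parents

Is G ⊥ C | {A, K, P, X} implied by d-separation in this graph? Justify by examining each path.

We examine all 4 paths between G and C:
Path 1: G ← T → C
  T is a fork and T is not conditioned on — no node blocks this path, so it is active.
Path 2: G ← T → A ← X → C
  X is a fork here and X is conditioned on, so the path is blocked at X.
Path 3: G → P ← A ← X → C
  A is a chain here and A is conditioned on, so the path is blocked at A.
Path 4: G → P ← A ← T → C
  A is a chain here and A is conditioned on, so the path is blocked at A.
At least one path is unblocked, so d-separation fails.

No — G and C are not d-separated given {A, K, P, X}.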